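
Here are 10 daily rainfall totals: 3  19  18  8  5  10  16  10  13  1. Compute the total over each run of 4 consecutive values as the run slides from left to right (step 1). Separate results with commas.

48, 50, 41, 39, 41, 49, 40

Sliding a size-4 window across the 10 values:
(3, 19, 18, 8) → sum 48
(19, 18, 8, 5) → sum 50
(18, 8, 5, 10) → sum 41
(8, 5, 10, 16) → sum 39
(5, 10, 16, 10) → sum 41
(10, 16, 10, 13) → sum 49
(16, 10, 13, 1) → sum 40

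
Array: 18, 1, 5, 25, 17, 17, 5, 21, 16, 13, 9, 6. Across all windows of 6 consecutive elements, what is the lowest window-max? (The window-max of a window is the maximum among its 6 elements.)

(18, 1, 5, 25, 17, 17) → max 25
(1, 5, 25, 17, 17, 5) → max 25
(5, 25, 17, 17, 5, 21) → max 25
(25, 17, 17, 5, 21, 16) → max 25
(17, 17, 5, 21, 16, 13) → max 21
(17, 5, 21, 16, 13, 9) → max 21
(5, 21, 16, 13, 9, 6) → max 21
Lowest of these is 21.

21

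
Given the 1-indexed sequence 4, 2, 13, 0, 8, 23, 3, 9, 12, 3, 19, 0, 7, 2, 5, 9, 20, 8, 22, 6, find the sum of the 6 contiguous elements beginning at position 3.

Elements at indices 3..8: 13, 0, 8, 23, 3, 9
sum(13, 0, 8, 23, 3, 9) = 56

56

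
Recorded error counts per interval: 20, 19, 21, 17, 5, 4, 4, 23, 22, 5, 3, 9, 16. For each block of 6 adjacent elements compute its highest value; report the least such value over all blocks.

Each size-6 window and its max:
20 19 21 17 5 4 → max 21
19 21 17 5 4 4 → max 21
21 17 5 4 4 23 → max 23
17 5 4 4 23 22 → max 23
5 4 4 23 22 5 → max 23
4 4 23 22 5 3 → max 23
4 23 22 5 3 9 → max 23
23 22 5 3 9 16 → max 23
Least of these is 21.

21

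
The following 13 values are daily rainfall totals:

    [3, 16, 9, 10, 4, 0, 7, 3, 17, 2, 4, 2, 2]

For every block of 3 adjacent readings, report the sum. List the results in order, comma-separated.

28, 35, 23, 14, 11, 10, 27, 22, 23, 8, 8

3 16 9 → sum 28
16 9 10 → sum 35
9 10 4 → sum 23
10 4 0 → sum 14
4 0 7 → sum 11
0 7 3 → sum 10
7 3 17 → sum 27
3 17 2 → sum 22
17 2 4 → sum 23
2 4 2 → sum 8
4 2 2 → sum 8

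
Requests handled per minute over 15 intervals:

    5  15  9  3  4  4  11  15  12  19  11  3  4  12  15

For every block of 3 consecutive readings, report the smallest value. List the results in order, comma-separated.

5, 3, 3, 3, 4, 4, 11, 12, 11, 3, 3, 3, 4

5 15 9 → min 5
15 9 3 → min 3
9 3 4 → min 3
3 4 4 → min 3
4 4 11 → min 4
4 11 15 → min 4
11 15 12 → min 11
15 12 19 → min 12
12 19 11 → min 11
19 11 3 → min 3
11 3 4 → min 3
3 4 12 → min 3
4 12 15 → min 4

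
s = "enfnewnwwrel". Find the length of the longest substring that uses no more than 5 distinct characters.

Extend right; when distinct count exceeds 5, shrink from the left:
add e: window [e] (1 distinct), len 1
add n: window [e, n] (2 distinct), len 2
add f: window [e, n, f] (3 distinct), len 3
add n: window [e, n, f, n] (3 distinct), len 4
add e: window [e, n, f, n, e] (3 distinct), len 5
add w: window [e, n, f, n, e, w] (4 distinct), len 6
add n: window [e, n, f, n, e, w, n] (4 distinct), len 7
add w: window [e, n, f, n, e, w, n, w] (4 distinct), len 8
add w: window [e, n, f, n, e, w, n, w, w] (4 distinct), len 9
add r: window [e, n, f, n, e, w, n, w, w, r] (5 distinct), len 10
add e: window [e, n, f, n, e, w, n, w, w, r, e] (5 distinct), len 11
add l: window [n, e, w, n, w, w, r, e, l] (5 distinct), len 9
Longest length with ≤5 distinct: 11.

11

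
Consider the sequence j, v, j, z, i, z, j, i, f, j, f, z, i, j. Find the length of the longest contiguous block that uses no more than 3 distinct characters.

Extend right; when distinct count exceeds 3, shrink from the left:
add j: window [j] (1 distinct), len 1
add v: window [j, v] (2 distinct), len 2
add j: window [j, v, j] (2 distinct), len 3
add z: window [j, v, j, z] (3 distinct), len 4
add i: window [j, z, i] (3 distinct), len 3
add z: window [j, z, i, z] (3 distinct), len 4
add j: window [j, z, i, z, j] (3 distinct), len 5
add i: window [j, z, i, z, j, i] (3 distinct), len 6
add f: window [j, i, f] (3 distinct), len 3
add j: window [j, i, f, j] (3 distinct), len 4
add f: window [j, i, f, j, f] (3 distinct), len 5
add z: window [f, j, f, z] (3 distinct), len 4
add i: window [f, z, i] (3 distinct), len 3
add j: window [z, i, j] (3 distinct), len 3
Longest length with ≤3 distinct: 6.

6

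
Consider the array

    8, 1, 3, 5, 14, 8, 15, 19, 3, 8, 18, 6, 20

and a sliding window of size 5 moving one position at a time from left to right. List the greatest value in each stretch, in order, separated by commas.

14, 14, 15, 19, 19, 19, 19, 19, 20

[8, 1, 3, 5, 14] → max 14
[1, 3, 5, 14, 8] → max 14
[3, 5, 14, 8, 15] → max 15
[5, 14, 8, 15, 19] → max 19
[14, 8, 15, 19, 3] → max 19
[8, 15, 19, 3, 8] → max 19
[15, 19, 3, 8, 18] → max 19
[19, 3, 8, 18, 6] → max 19
[3, 8, 18, 6, 20] → max 20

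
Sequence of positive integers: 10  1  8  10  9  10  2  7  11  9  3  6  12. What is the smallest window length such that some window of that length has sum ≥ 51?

add 10: running sum 10 < 51
add 1: running sum 11 < 51
add 8: running sum 19 < 51
add 10: running sum 29 < 51
add 9: running sum 38 < 51
add 10: running sum 48 < 51
add 2: running sum 50 < 51
add 7: shortest ending here [10, 1, 8, 10, 9, 10, 2, 7] sum 57, len 8
add 11: shortest ending here [8, 10, 9, 10, 2, 7, 11] sum 57, len 7
add 9: shortest ending here [10, 9, 10, 2, 7, 11, 9] sum 58, len 7
add 3: shortest ending here [9, 10, 2, 7, 11, 9, 3] sum 51, len 7
add 6: shortest ending here [9, 10, 2, 7, 11, 9, 3, 6] sum 57, len 8
add 12: shortest ending here [10, 2, 7, 11, 9, 3, 6, 12] sum 60, len 8
Shortest qualifying length: 7.

7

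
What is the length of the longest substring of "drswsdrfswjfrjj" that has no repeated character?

add d: [d] len 1
add r: [d, r] len 2
add s: [d, r, s] len 3
add w: [d, r, s, w] len 4
add s (repeat s, move left end past it): [w, s] len 2
add d: [w, s, d] len 3
add r: [w, s, d, r] len 4
add f: [w, s, d, r, f] len 5
add s (repeat s, move left end past it): [d, r, f, s] len 4
add w: [d, r, f, s, w] len 5
add j: [d, r, f, s, w, j] len 6
add f (repeat f, move left end past it): [s, w, j, f] len 4
add r: [s, w, j, f, r] len 5
add j (repeat j, move left end past it): [f, r, j] len 3
add j (repeat j, move left end past it): [j] len 1
Longest all-distinct length: 6.

6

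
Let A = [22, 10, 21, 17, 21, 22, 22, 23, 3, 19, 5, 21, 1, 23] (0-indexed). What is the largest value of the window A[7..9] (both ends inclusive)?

23

Elements at indices 7..9: 23, 3, 19
max(23, 3, 19) = 23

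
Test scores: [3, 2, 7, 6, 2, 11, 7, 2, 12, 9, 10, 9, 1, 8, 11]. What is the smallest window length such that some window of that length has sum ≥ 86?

add 3: running sum 3 < 86
add 2: running sum 5 < 86
add 7: running sum 12 < 86
add 6: running sum 18 < 86
add 2: running sum 20 < 86
add 11: running sum 31 < 86
add 7: running sum 38 < 86
add 2: running sum 40 < 86
add 12: running sum 52 < 86
add 9: running sum 61 < 86
add 10: running sum 71 < 86
add 9: running sum 80 < 86
add 1: running sum 81 < 86
add 8: shortest ending here [2, 7, 6, 2, 11, 7, 2, 12, 9, 10, 9, 1, 8] sum 86, len 13
add 11: shortest ending here [6, 2, 11, 7, 2, 12, 9, 10, 9, 1, 8, 11] sum 88, len 12
Shortest qualifying length: 12.

12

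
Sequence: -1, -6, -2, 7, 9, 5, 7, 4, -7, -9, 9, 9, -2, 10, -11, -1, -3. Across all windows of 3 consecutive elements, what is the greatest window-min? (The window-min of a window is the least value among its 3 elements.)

Window mins for each of the 15 positions:
[-1, -6, -2] → min -6
[-6, -2, 7] → min -6
[-2, 7, 9] → min -2
[7, 9, 5] → min 5
[9, 5, 7] → min 5
[5, 7, 4] → min 4
[7, 4, -7] → min -7
[4, -7, -9] → min -9
[-7, -9, 9] → min -9
[-9, 9, 9] → min -9
[9, 9, -2] → min -2
[9, -2, 10] → min -2
[-2, 10, -11] → min -11
[10, -11, -1] → min -11
[-11, -1, -3] → min -11
Greatest of these is 5.

5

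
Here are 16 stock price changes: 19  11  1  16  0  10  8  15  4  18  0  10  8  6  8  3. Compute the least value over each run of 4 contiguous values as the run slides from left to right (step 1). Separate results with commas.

1, 0, 0, 0, 0, 4, 4, 0, 0, 0, 0, 6, 3

19 11 1 16 → min 1
11 1 16 0 → min 0
1 16 0 10 → min 0
16 0 10 8 → min 0
0 10 8 15 → min 0
10 8 15 4 → min 4
8 15 4 18 → min 4
15 4 18 0 → min 0
4 18 0 10 → min 0
18 0 10 8 → min 0
0 10 8 6 → min 0
10 8 6 8 → min 6
8 6 8 3 → min 3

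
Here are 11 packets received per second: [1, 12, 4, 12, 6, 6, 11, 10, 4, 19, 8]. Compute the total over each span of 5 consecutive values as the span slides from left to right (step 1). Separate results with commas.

1 12 4 12 6 → sum 35
12 4 12 6 6 → sum 40
4 12 6 6 11 → sum 39
12 6 6 11 10 → sum 45
6 6 11 10 4 → sum 37
6 11 10 4 19 → sum 50
11 10 4 19 8 → sum 52

35, 40, 39, 45, 37, 50, 52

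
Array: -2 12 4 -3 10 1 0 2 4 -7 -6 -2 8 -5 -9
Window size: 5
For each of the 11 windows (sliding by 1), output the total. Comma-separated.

21, 24, 12, 10, 17, 0, -7, -9, -3, -12, -14

Sliding a size-5 window across the 15 values:
(-2, 12, 4, -3, 10) → sum 21
(12, 4, -3, 10, 1) → sum 24
(4, -3, 10, 1, 0) → sum 12
(-3, 10, 1, 0, 2) → sum 10
(10, 1, 0, 2, 4) → sum 17
(1, 0, 2, 4, -7) → sum 0
(0, 2, 4, -7, -6) → sum -7
(2, 4, -7, -6, -2) → sum -9
(4, -7, -6, -2, 8) → sum -3
(-7, -6, -2, 8, -5) → sum -12
(-6, -2, 8, -5, -9) → sum -14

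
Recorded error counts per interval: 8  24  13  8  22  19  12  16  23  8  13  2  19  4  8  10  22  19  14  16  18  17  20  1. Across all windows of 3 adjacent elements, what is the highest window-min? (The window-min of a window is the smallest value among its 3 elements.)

[8, 24, 13] → min 8
[24, 13, 8] → min 8
[13, 8, 22] → min 8
[8, 22, 19] → min 8
[22, 19, 12] → min 12
[19, 12, 16] → min 12
[12, 16, 23] → min 12
[16, 23, 8] → min 8
[23, 8, 13] → min 8
[8, 13, 2] → min 2
[13, 2, 19] → min 2
[2, 19, 4] → min 2
[19, 4, 8] → min 4
[4, 8, 10] → min 4
[8, 10, 22] → min 8
[10, 22, 19] → min 10
[22, 19, 14] → min 14
[19, 14, 16] → min 14
[14, 16, 18] → min 14
[16, 18, 17] → min 16
[18, 17, 20] → min 17
[17, 20, 1] → min 1
Highest of these is 17.

17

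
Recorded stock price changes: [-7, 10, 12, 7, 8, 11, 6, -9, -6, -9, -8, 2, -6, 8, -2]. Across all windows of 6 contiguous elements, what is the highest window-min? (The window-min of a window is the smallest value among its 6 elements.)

Window mins for each of the 10 positions:
[-7, 10, 12, 7, 8, 11] → min -7
[10, 12, 7, 8, 11, 6] → min 6
[12, 7, 8, 11, 6, -9] → min -9
[7, 8, 11, 6, -9, -6] → min -9
[8, 11, 6, -9, -6, -9] → min -9
[11, 6, -9, -6, -9, -8] → min -9
[6, -9, -6, -9, -8, 2] → min -9
[-9, -6, -9, -8, 2, -6] → min -9
[-6, -9, -8, 2, -6, 8] → min -9
[-9, -8, 2, -6, 8, -2] → min -9
Highest of these is 6.

6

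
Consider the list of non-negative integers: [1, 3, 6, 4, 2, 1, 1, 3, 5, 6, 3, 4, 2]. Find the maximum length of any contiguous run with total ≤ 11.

→ 1: sum 1, len 1
→ 3: sum 4, len 2
→ 6: sum 10, len 3
→ 4 (dropped 1, 3): sum 10, len 2
→ 2 (dropped 6): sum 6, len 2
→ 1: sum 7, len 3
→ 1: sum 8, len 4
→ 3: sum 11, len 5
→ 5 (dropped 4, 2): sum 10, len 4
→ 6 (dropped 1, 1, 3): sum 11, len 2
→ 3 (dropped 5): sum 9, len 2
→ 4 (dropped 6): sum 7, len 2
→ 2: sum 9, len 3
Longest length seen: 5.

5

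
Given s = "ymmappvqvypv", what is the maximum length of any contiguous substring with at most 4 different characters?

8

add y: window [y] (1 distinct), len 1
add m: window [y, m] (2 distinct), len 2
add m: window [y, m, m] (2 distinct), len 3
add a: window [y, m, m, a] (3 distinct), len 4
add p: window [y, m, m, a, p] (4 distinct), len 5
add p: window [y, m, m, a, p, p] (4 distinct), len 6
add v: window [m, m, a, p, p, v] (4 distinct), len 6
add q: window [a, p, p, v, q] (4 distinct), len 5
add v: window [a, p, p, v, q, v] (4 distinct), len 6
add y: window [p, p, v, q, v, y] (4 distinct), len 6
add p: window [p, p, v, q, v, y, p] (4 distinct), len 7
add v: window [p, p, v, q, v, y, p, v] (4 distinct), len 8
Longest length with ≤4 distinct: 8.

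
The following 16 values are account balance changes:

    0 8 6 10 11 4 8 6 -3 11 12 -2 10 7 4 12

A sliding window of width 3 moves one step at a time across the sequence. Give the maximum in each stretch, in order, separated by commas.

Sliding a size-3 window across the 16 values:
(0, 8, 6) → max 8
(8, 6, 10) → max 10
(6, 10, 11) → max 11
(10, 11, 4) → max 11
(11, 4, 8) → max 11
(4, 8, 6) → max 8
(8, 6, -3) → max 8
(6, -3, 11) → max 11
(-3, 11, 12) → max 12
(11, 12, -2) → max 12
(12, -2, 10) → max 12
(-2, 10, 7) → max 10
(10, 7, 4) → max 10
(7, 4, 12) → max 12

8, 10, 11, 11, 11, 8, 8, 11, 12, 12, 12, 10, 10, 12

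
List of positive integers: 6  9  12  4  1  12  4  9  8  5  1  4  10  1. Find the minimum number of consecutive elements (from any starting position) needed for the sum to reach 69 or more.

10

add 6: running sum 6 < 69
add 9: running sum 15 < 69
add 12: running sum 27 < 69
add 4: running sum 31 < 69
add 1: running sum 32 < 69
add 12: running sum 44 < 69
add 4: running sum 48 < 69
add 9: running sum 57 < 69
add 8: running sum 65 < 69
end 9: [6, 9, 12, 4, 1, 12, 4, 9, 8, 5] sum 70, len 10
end 10: [6, 9, 12, 4, 1, 12, 4, 9, 8, 5, 1] sum 71, len 11
end 11: [9, 12, 4, 1, 12, 4, 9, 8, 5, 1, 4] sum 69, len 11
end 12: [12, 4, 1, 12, 4, 9, 8, 5, 1, 4, 10] sum 70, len 11
end 13: [12, 4, 1, 12, 4, 9, 8, 5, 1, 4, 10, 1] sum 71, len 12
Shortest qualifying length: 10.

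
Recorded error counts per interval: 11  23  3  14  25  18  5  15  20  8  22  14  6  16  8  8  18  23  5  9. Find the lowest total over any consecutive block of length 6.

70

11 23 3 14 25 18 → sum 94
23 3 14 25 18 5 → sum 88
3 14 25 18 5 15 → sum 80
14 25 18 5 15 20 → sum 97
25 18 5 15 20 8 → sum 91
18 5 15 20 8 22 → sum 88
5 15 20 8 22 14 → sum 84
15 20 8 22 14 6 → sum 85
20 8 22 14 6 16 → sum 86
8 22 14 6 16 8 → sum 74
22 14 6 16 8 8 → sum 74
14 6 16 8 8 18 → sum 70
6 16 8 8 18 23 → sum 79
16 8 8 18 23 5 → sum 78
8 8 18 23 5 9 → sum 71
Lowest of these is 70.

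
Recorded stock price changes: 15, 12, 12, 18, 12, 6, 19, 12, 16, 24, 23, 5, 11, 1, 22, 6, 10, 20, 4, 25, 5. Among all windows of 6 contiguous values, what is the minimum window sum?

15 12 12 18 12 6 → sum 75
12 12 18 12 6 19 → sum 79
12 18 12 6 19 12 → sum 79
18 12 6 19 12 16 → sum 83
12 6 19 12 16 24 → sum 89
6 19 12 16 24 23 → sum 100
19 12 16 24 23 5 → sum 99
12 16 24 23 5 11 → sum 91
16 24 23 5 11 1 → sum 80
24 23 5 11 1 22 → sum 86
23 5 11 1 22 6 → sum 68
5 11 1 22 6 10 → sum 55
11 1 22 6 10 20 → sum 70
1 22 6 10 20 4 → sum 63
22 6 10 20 4 25 → sum 87
6 10 20 4 25 5 → sum 70
Minimum of these is 55.

55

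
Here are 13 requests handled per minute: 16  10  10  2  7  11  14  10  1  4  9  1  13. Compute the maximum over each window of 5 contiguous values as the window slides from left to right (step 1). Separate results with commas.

Sliding a size-5 window across the 13 values:
[16, 10, 10, 2, 7] → max 16
[10, 10, 2, 7, 11] → max 11
[10, 2, 7, 11, 14] → max 14
[2, 7, 11, 14, 10] → max 14
[7, 11, 14, 10, 1] → max 14
[11, 14, 10, 1, 4] → max 14
[14, 10, 1, 4, 9] → max 14
[10, 1, 4, 9, 1] → max 10
[1, 4, 9, 1, 13] → max 13

16, 11, 14, 14, 14, 14, 14, 10, 13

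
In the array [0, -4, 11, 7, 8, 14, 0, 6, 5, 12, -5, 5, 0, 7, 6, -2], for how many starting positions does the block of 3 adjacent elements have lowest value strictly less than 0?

[0, -4, 11] → min -4  < 0 ✓
[-4, 11, 7] → min -4  < 0 ✓
[11, 7, 8] → min 7
[7, 8, 14] → min 7
[8, 14, 0] → min 0
[14, 0, 6] → min 0
[0, 6, 5] → min 0
[6, 5, 12] → min 5
[5, 12, -5] → min -5  < 0 ✓
[12, -5, 5] → min -5  < 0 ✓
[-5, 5, 0] → min -5  < 0 ✓
[5, 0, 7] → min 0
[0, 7, 6] → min 0
[7, 6, -2] → min -2  < 0 ✓
6 windows satisfy the condition.

6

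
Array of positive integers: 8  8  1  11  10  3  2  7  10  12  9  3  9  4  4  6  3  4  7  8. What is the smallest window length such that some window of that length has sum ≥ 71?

Extend right; whenever the sum reaches 71, record the length and shrink from the left:
add 8: running sum 8 < 71
add 8: running sum 16 < 71
add 1: running sum 17 < 71
add 11: running sum 28 < 71
add 10: running sum 38 < 71
add 3: running sum 41 < 71
add 2: running sum 43 < 71
add 7: running sum 50 < 71
add 10: running sum 60 < 71
end 9: [8, 8, 1, 11, 10, 3, 2, 7, 10, 12] sum 72, len 10
end 10: [8, 1, 11, 10, 3, 2, 7, 10, 12, 9] sum 73, len 10
end 11: [8, 1, 11, 10, 3, 2, 7, 10, 12, 9, 3] sum 76, len 11
end 12: [11, 10, 3, 2, 7, 10, 12, 9, 3, 9] sum 76, len 10
end 13: [11, 10, 3, 2, 7, 10, 12, 9, 3, 9, 4] sum 80, len 11
end 14: [10, 3, 2, 7, 10, 12, 9, 3, 9, 4, 4] sum 73, len 11
end 15: [10, 3, 2, 7, 10, 12, 9, 3, 9, 4, 4, 6] sum 79, len 12
end 16: [3, 2, 7, 10, 12, 9, 3, 9, 4, 4, 6, 3] sum 72, len 12
end 17: [7, 10, 12, 9, 3, 9, 4, 4, 6, 3, 4] sum 71, len 11
end 18: [10, 12, 9, 3, 9, 4, 4, 6, 3, 4, 7] sum 71, len 11
end 19: [10, 12, 9, 3, 9, 4, 4, 6, 3, 4, 7, 8] sum 79, len 12
Shortest qualifying length: 10.

10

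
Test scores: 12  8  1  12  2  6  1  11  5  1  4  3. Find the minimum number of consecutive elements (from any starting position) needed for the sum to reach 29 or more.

add 12: running sum 12 < 29
add 8: running sum 20 < 29
add 1: running sum 21 < 29
end 3: [12, 8, 1, 12] sum 33, len 4
end 4: [12, 8, 1, 12, 2] sum 35, len 5
end 5: [8, 1, 12, 2, 6] sum 29, len 5
end 6: [8, 1, 12, 2, 6, 1] sum 30, len 6
end 7: [12, 2, 6, 1, 11] sum 32, len 5
end 8: [12, 2, 6, 1, 11, 5] sum 37, len 6
end 9: [12, 2, 6, 1, 11, 5, 1] sum 38, len 7
end 10: [2, 6, 1, 11, 5, 1, 4] sum 30, len 7
end 11: [6, 1, 11, 5, 1, 4, 3] sum 31, len 7
Shortest qualifying length: 4.

4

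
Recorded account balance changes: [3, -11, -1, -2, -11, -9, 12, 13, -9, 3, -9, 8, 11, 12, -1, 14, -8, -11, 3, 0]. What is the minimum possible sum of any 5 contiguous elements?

-34

Each size-5 window and its sum:
3 -11 -1 -2 -11 → sum -22
-11 -1 -2 -11 -9 → sum -34
-1 -2 -11 -9 12 → sum -11
-2 -11 -9 12 13 → sum 3
-11 -9 12 13 -9 → sum -4
-9 12 13 -9 3 → sum 10
12 13 -9 3 -9 → sum 10
13 -9 3 -9 8 → sum 6
-9 3 -9 8 11 → sum 4
3 -9 8 11 12 → sum 25
-9 8 11 12 -1 → sum 21
8 11 12 -1 14 → sum 44
11 12 -1 14 -8 → sum 28
12 -1 14 -8 -11 → sum 6
-1 14 -8 -11 3 → sum -3
14 -8 -11 3 0 → sum -2
Minimum of these is -34.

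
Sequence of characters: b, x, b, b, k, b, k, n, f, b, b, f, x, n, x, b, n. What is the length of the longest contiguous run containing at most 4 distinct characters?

10

[b] 1 distinct, len 1
[b, x] 2 distinct, len 2
[b, x, b] 2 distinct, len 3
[b, x, b, b] 2 distinct, len 4
[b, x, b, b, k] 3 distinct, len 5
[b, x, b, b, k, b] 3 distinct, len 6
[b, x, b, b, k, b, k] 3 distinct, len 7
[b, x, b, b, k, b, k, n] 4 distinct, len 8
[b, b, k, b, k, n, f] 4 distinct, len 7
[b, b, k, b, k, n, f, b] 4 distinct, len 8
[b, b, k, b, k, n, f, b, b] 4 distinct, len 9
[b, b, k, b, k, n, f, b, b, f] 4 distinct, len 10
[n, f, b, b, f, x] 4 distinct, len 6
[n, f, b, b, f, x, n] 4 distinct, len 7
[n, f, b, b, f, x, n, x] 4 distinct, len 8
[n, f, b, b, f, x, n, x, b] 4 distinct, len 9
[n, f, b, b, f, x, n, x, b, n] 4 distinct, len 10
Longest length with ≤4 distinct: 10.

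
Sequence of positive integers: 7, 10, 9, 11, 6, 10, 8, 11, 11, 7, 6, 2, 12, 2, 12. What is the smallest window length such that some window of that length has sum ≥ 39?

4

Extend right; whenever the sum reaches 39, record the length and shrink from the left:
add 7: running sum 7 < 39
add 10: running sum 17 < 39
add 9: running sum 26 < 39
add 11: running sum 37 < 39
end 4: [7, 10, 9, 11, 6] sum 43, len 5
end 5: [10, 9, 11, 6, 10] sum 46, len 5
end 6: [9, 11, 6, 10, 8] sum 44, len 5
end 7: [11, 6, 10, 8, 11] sum 46, len 5
end 8: [10, 8, 11, 11] sum 40, len 4
end 9: [10, 8, 11, 11, 7] sum 47, len 5
end 10: [8, 11, 11, 7, 6] sum 43, len 5
end 11: [8, 11, 11, 7, 6, 2] sum 45, len 6
end 12: [11, 11, 7, 6, 2, 12] sum 49, len 6
end 13: [11, 7, 6, 2, 12, 2] sum 40, len 6
end 14: [7, 6, 2, 12, 2, 12] sum 41, len 6
Shortest qualifying length: 4.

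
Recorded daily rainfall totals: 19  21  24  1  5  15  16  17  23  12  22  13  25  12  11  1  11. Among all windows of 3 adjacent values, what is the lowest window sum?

21

(19, 21, 24) → sum 64
(21, 24, 1) → sum 46
(24, 1, 5) → sum 30
(1, 5, 15) → sum 21
(5, 15, 16) → sum 36
(15, 16, 17) → sum 48
(16, 17, 23) → sum 56
(17, 23, 12) → sum 52
(23, 12, 22) → sum 57
(12, 22, 13) → sum 47
(22, 13, 25) → sum 60
(13, 25, 12) → sum 50
(25, 12, 11) → sum 48
(12, 11, 1) → sum 24
(11, 1, 11) → sum 23
Lowest of these is 21.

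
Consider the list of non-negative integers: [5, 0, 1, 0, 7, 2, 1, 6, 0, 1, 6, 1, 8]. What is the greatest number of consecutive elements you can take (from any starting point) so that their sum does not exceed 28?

11

add 5: [5] sum 5, len 1
add 0: [5, 0] sum 5, len 2
add 1: [5, 0, 1] sum 6, len 3
add 0: [5, 0, 1, 0] sum 6, len 4
add 7: [5, 0, 1, 0, 7] sum 13, len 5
add 2: [5, 0, 1, 0, 7, 2] sum 15, len 6
add 1: [5, 0, 1, 0, 7, 2, 1] sum 16, len 7
add 6: [5, 0, 1, 0, 7, 2, 1, 6] sum 22, len 8
add 0: [5, 0, 1, 0, 7, 2, 1, 6, 0] sum 22, len 9
add 1: [5, 0, 1, 0, 7, 2, 1, 6, 0, 1] sum 23, len 10
add 6: [0, 1, 0, 7, 2, 1, 6, 0, 1, 6] sum 24, len 10
add 1: [0, 1, 0, 7, 2, 1, 6, 0, 1, 6, 1] sum 25, len 11
add 8: [2, 1, 6, 0, 1, 6, 1, 8] sum 25, len 8
Longest length seen: 11.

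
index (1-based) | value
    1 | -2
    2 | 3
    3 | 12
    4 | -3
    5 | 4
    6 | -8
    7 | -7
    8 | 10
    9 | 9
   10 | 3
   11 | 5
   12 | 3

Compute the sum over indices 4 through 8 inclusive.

-4

Elements at indices 4..8: -3, 4, -8, -7, 10
sum(-3, 4, -8, -7, 10) = -4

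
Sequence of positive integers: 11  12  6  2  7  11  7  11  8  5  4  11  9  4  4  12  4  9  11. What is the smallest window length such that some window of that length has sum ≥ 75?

Extend right; whenever the sum reaches 75, record the length and shrink from the left:
add 11: running sum 11 < 75
add 12: running sum 23 < 75
add 6: running sum 29 < 75
add 2: running sum 31 < 75
add 7: running sum 38 < 75
add 11: running sum 49 < 75
add 7: running sum 56 < 75
add 11: running sum 67 < 75
end 8: [11, 12, 6, 2, 7, 11, 7, 11, 8] sum 75, len 9
end 9: [11, 12, 6, 2, 7, 11, 7, 11, 8, 5] sum 80, len 10
end 10: [11, 12, 6, 2, 7, 11, 7, 11, 8, 5, 4] sum 84, len 11
end 11: [12, 6, 2, 7, 11, 7, 11, 8, 5, 4, 11] sum 84, len 11
end 12: [2, 7, 11, 7, 11, 8, 5, 4, 11, 9] sum 75, len 10
end 13: [7, 11, 7, 11, 8, 5, 4, 11, 9, 4] sum 77, len 10
end 14: [7, 11, 7, 11, 8, 5, 4, 11, 9, 4, 4] sum 81, len 11
end 15: [7, 11, 8, 5, 4, 11, 9, 4, 4, 12] sum 75, len 10
end 16: [7, 11, 8, 5, 4, 11, 9, 4, 4, 12, 4] sum 79, len 11
end 17: [11, 8, 5, 4, 11, 9, 4, 4, 12, 4, 9] sum 81, len 11
end 18: [8, 5, 4, 11, 9, 4, 4, 12, 4, 9, 11] sum 81, len 11
Shortest qualifying length: 9.

9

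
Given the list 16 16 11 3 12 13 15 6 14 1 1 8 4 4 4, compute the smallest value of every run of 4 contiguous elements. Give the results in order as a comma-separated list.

(16, 16, 11, 3) → min 3
(16, 11, 3, 12) → min 3
(11, 3, 12, 13) → min 3
(3, 12, 13, 15) → min 3
(12, 13, 15, 6) → min 6
(13, 15, 6, 14) → min 6
(15, 6, 14, 1) → min 1
(6, 14, 1, 1) → min 1
(14, 1, 1, 8) → min 1
(1, 1, 8, 4) → min 1
(1, 8, 4, 4) → min 1
(8, 4, 4, 4) → min 4

3, 3, 3, 3, 6, 6, 1, 1, 1, 1, 1, 4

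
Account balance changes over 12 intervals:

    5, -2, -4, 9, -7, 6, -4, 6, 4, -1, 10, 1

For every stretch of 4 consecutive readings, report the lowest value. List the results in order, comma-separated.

(5, -2, -4, 9) → min -4
(-2, -4, 9, -7) → min -7
(-4, 9, -7, 6) → min -7
(9, -7, 6, -4) → min -7
(-7, 6, -4, 6) → min -7
(6, -4, 6, 4) → min -4
(-4, 6, 4, -1) → min -4
(6, 4, -1, 10) → min -1
(4, -1, 10, 1) → min -1

-4, -7, -7, -7, -7, -4, -4, -1, -1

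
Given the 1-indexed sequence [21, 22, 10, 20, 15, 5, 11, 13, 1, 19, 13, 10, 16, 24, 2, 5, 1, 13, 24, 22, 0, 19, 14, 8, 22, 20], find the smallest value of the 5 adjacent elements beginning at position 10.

Elements at indices 10..14: 19, 13, 10, 16, 24
min(19, 13, 10, 16, 24) = 10

10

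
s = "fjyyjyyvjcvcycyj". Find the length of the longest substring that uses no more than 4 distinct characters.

[f] 1 distinct, len 1
[f, j] 2 distinct, len 2
[f, j, y] 3 distinct, len 3
[f, j, y, y] 3 distinct, len 4
[f, j, y, y, j] 3 distinct, len 5
[f, j, y, y, j, y] 3 distinct, len 6
[f, j, y, y, j, y, y] 3 distinct, len 7
[f, j, y, y, j, y, y, v] 4 distinct, len 8
[f, j, y, y, j, y, y, v, j] 4 distinct, len 9
[j, y, y, j, y, y, v, j, c] 4 distinct, len 9
[j, y, y, j, y, y, v, j, c, v] 4 distinct, len 10
[j, y, y, j, y, y, v, j, c, v, c] 4 distinct, len 11
[j, y, y, j, y, y, v, j, c, v, c, y] 4 distinct, len 12
[j, y, y, j, y, y, v, j, c, v, c, y, c] 4 distinct, len 13
[j, y, y, j, y, y, v, j, c, v, c, y, c, y] 4 distinct, len 14
[j, y, y, j, y, y, v, j, c, v, c, y, c, y, j] 4 distinct, len 15
Longest length with ≤4 distinct: 15.

15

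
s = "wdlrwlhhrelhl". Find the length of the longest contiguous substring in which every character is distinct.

4

add w: [w] len 1
add d: [w, d] len 2
add l: [w, d, l] len 3
add r: [w, d, l, r] len 4
add w (repeat w, move left end past it): [d, l, r, w] len 4
add l (repeat l, move left end past it): [r, w, l] len 3
add h: [r, w, l, h] len 4
add h (repeat h, move left end past it): [h] len 1
add r: [h, r] len 2
add e: [h, r, e] len 3
add l: [h, r, e, l] len 4
add h (repeat h, move left end past it): [r, e, l, h] len 4
add l (repeat l, move left end past it): [h, l] len 2
Longest all-distinct length: 4.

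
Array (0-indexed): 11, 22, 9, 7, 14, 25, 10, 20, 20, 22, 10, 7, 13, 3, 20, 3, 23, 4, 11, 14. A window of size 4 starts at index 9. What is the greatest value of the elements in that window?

22

Elements at indices 9..12: 22, 10, 7, 13
max(22, 10, 7, 13) = 22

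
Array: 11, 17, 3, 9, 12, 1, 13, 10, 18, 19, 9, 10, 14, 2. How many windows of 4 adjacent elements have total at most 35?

[11, 17, 3, 9] → sum 40
[17, 3, 9, 12] → sum 41
[3, 9, 12, 1] → sum 25  ≤ 35 ✓
[9, 12, 1, 13] → sum 35  ≤ 35 ✓
[12, 1, 13, 10] → sum 36
[1, 13, 10, 18] → sum 42
[13, 10, 18, 19] → sum 60
[10, 18, 19, 9] → sum 56
[18, 19, 9, 10] → sum 56
[19, 9, 10, 14] → sum 52
[9, 10, 14, 2] → sum 35  ≤ 35 ✓
3 windows satisfy the condition.

3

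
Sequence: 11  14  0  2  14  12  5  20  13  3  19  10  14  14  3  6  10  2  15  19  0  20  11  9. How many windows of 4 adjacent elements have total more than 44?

9

11 14 0 2 → sum 27
14 0 2 14 → sum 30
0 2 14 12 → sum 28
2 14 12 5 → sum 33
14 12 5 20 → sum 51  > 44 ✓
12 5 20 13 → sum 50  > 44 ✓
5 20 13 3 → sum 41
20 13 3 19 → sum 55  > 44 ✓
13 3 19 10 → sum 45  > 44 ✓
3 19 10 14 → sum 46  > 44 ✓
19 10 14 14 → sum 57  > 44 ✓
10 14 14 3 → sum 41
14 14 3 6 → sum 37
14 3 6 10 → sum 33
3 6 10 2 → sum 21
6 10 2 15 → sum 33
10 2 15 19 → sum 46  > 44 ✓
2 15 19 0 → sum 36
15 19 0 20 → sum 54  > 44 ✓
19 0 20 11 → sum 50  > 44 ✓
0 20 11 9 → sum 40
9 windows satisfy the condition.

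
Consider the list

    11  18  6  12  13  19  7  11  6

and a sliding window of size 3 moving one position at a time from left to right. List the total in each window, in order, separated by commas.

35, 36, 31, 44, 39, 37, 24

(11, 18, 6) → sum 35
(18, 6, 12) → sum 36
(6, 12, 13) → sum 31
(12, 13, 19) → sum 44
(13, 19, 7) → sum 39
(19, 7, 11) → sum 37
(7, 11, 6) → sum 24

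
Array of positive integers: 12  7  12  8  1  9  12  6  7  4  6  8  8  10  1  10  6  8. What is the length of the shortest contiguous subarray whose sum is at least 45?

add 12: running sum 12 < 45
add 7: running sum 19 < 45
add 12: running sum 31 < 45
add 8: running sum 39 < 45
add 1: running sum 40 < 45
add 9: shortest ending here [12, 7, 12, 8, 1, 9] sum 49, len 6
add 12: shortest ending here [7, 12, 8, 1, 9, 12] sum 49, len 6
add 6: shortest ending here [12, 8, 1, 9, 12, 6] sum 48, len 6
add 7: shortest ending here [12, 8, 1, 9, 12, 6, 7] sum 55, len 7
add 4: shortest ending here [8, 1, 9, 12, 6, 7, 4] sum 47, len 7
add 6: shortest ending here [1, 9, 12, 6, 7, 4, 6] sum 45, len 7
add 8: shortest ending here [9, 12, 6, 7, 4, 6, 8] sum 52, len 7
add 8: shortest ending here [12, 6, 7, 4, 6, 8, 8] sum 51, len 7
add 10: shortest ending here [6, 7, 4, 6, 8, 8, 10] sum 49, len 7
add 1: shortest ending here [6, 7, 4, 6, 8, 8, 10, 1] sum 50, len 8
add 10: shortest ending here [4, 6, 8, 8, 10, 1, 10] sum 47, len 7
add 6: shortest ending here [6, 8, 8, 10, 1, 10, 6] sum 49, len 7
add 8: shortest ending here [8, 8, 10, 1, 10, 6, 8] sum 51, len 7
Shortest qualifying length: 6.

6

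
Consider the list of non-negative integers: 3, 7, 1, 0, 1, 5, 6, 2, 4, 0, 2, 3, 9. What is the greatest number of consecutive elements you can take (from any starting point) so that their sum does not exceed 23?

add 3: [3] sum 3, len 1
add 7: [3, 7] sum 10, len 2
add 1: [3, 7, 1] sum 11, len 3
add 0: [3, 7, 1, 0] sum 11, len 4
add 1: [3, 7, 1, 0, 1] sum 12, len 5
add 5: [3, 7, 1, 0, 1, 5] sum 17, len 6
add 6: [3, 7, 1, 0, 1, 5, 6] sum 23, len 7
add 2: [7, 1, 0, 1, 5, 6, 2] sum 22, len 7
add 4: [1, 0, 1, 5, 6, 2, 4] sum 19, len 7
add 0: [1, 0, 1, 5, 6, 2, 4, 0] sum 19, len 8
add 2: [1, 0, 1, 5, 6, 2, 4, 0, 2] sum 21, len 9
add 3: [0, 1, 5, 6, 2, 4, 0, 2, 3] sum 23, len 9
add 9: [2, 4, 0, 2, 3, 9] sum 20, len 6
Longest length seen: 9.

9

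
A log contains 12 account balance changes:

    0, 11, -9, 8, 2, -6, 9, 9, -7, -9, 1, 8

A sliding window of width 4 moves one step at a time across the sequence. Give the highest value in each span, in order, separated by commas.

11, 11, 8, 9, 9, 9, 9, 9, 8

(0, 11, -9, 8) → max 11
(11, -9, 8, 2) → max 11
(-9, 8, 2, -6) → max 8
(8, 2, -6, 9) → max 9
(2, -6, 9, 9) → max 9
(-6, 9, 9, -7) → max 9
(9, 9, -7, -9) → max 9
(9, -7, -9, 1) → max 9
(-7, -9, 1, 8) → max 8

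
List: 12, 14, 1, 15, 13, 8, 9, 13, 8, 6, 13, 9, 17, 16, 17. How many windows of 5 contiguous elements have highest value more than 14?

[12, 14, 1, 15, 13] → max 15  > 14 ✓
[14, 1, 15, 13, 8] → max 15  > 14 ✓
[1, 15, 13, 8, 9] → max 15  > 14 ✓
[15, 13, 8, 9, 13] → max 15  > 14 ✓
[13, 8, 9, 13, 8] → max 13
[8, 9, 13, 8, 6] → max 13
[9, 13, 8, 6, 13] → max 13
[13, 8, 6, 13, 9] → max 13
[8, 6, 13, 9, 17] → max 17  > 14 ✓
[6, 13, 9, 17, 16] → max 17  > 14 ✓
[13, 9, 17, 16, 17] → max 17  > 14 ✓
7 windows satisfy the condition.

7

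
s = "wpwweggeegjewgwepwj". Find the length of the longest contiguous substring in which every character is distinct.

4

[w] len 1
[w, p] len 2
[p, w] len 2
[w] len 1
[w, e] len 2
[w, e, g] len 3
[g] len 1
[g, e] len 2
[e] len 1
[e, g] len 2
[e, g, j] len 3
[g, j, e] len 3
[g, j, e, w] len 4
[j, e, w, g] len 4
[g, w] len 2
[g, w, e] len 3
[g, w, e, p] len 4
[e, p, w] len 3
[e, p, w, j] len 4
Longest all-distinct length: 4.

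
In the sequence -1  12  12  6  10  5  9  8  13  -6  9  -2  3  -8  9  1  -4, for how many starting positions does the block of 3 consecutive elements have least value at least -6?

(-1, 12, 12) → min -1  ≥ -6 ✓
(12, 12, 6) → min 6  ≥ -6 ✓
(12, 6, 10) → min 6  ≥ -6 ✓
(6, 10, 5) → min 5  ≥ -6 ✓
(10, 5, 9) → min 5  ≥ -6 ✓
(5, 9, 8) → min 5  ≥ -6 ✓
(9, 8, 13) → min 8  ≥ -6 ✓
(8, 13, -6) → min -6  ≥ -6 ✓
(13, -6, 9) → min -6  ≥ -6 ✓
(-6, 9, -2) → min -6  ≥ -6 ✓
(9, -2, 3) → min -2  ≥ -6 ✓
(-2, 3, -8) → min -8
(3, -8, 9) → min -8
(-8, 9, 1) → min -8
(9, 1, -4) → min -4  ≥ -6 ✓
12 windows satisfy the condition.

12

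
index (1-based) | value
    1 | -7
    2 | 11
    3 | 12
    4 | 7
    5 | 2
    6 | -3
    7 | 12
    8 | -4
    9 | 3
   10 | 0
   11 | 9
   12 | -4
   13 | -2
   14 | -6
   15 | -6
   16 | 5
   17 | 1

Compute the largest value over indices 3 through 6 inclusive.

Elements at indices 3..6: 12, 7, 2, -3
max(12, 7, 2, -3) = 12

12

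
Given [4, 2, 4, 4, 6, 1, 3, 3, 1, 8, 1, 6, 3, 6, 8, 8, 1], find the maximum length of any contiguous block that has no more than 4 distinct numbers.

Extend right; when distinct count exceeds 4, shrink from the left:
[4] 1 distinct, len 1
[4, 2] 2 distinct, len 2
[4, 2, 4] 2 distinct, len 3
[4, 2, 4, 4] 2 distinct, len 4
[4, 2, 4, 4, 6] 3 distinct, len 5
[4, 2, 4, 4, 6, 1] 4 distinct, len 6
[4, 4, 6, 1, 3] 4 distinct, len 5
[4, 4, 6, 1, 3, 3] 4 distinct, len 6
[4, 4, 6, 1, 3, 3, 1] 4 distinct, len 7
[6, 1, 3, 3, 1, 8] 4 distinct, len 6
[6, 1, 3, 3, 1, 8, 1] 4 distinct, len 7
[6, 1, 3, 3, 1, 8, 1, 6] 4 distinct, len 8
[6, 1, 3, 3, 1, 8, 1, 6, 3] 4 distinct, len 9
[6, 1, 3, 3, 1, 8, 1, 6, 3, 6] 4 distinct, len 10
[6, 1, 3, 3, 1, 8, 1, 6, 3, 6, 8] 4 distinct, len 11
[6, 1, 3, 3, 1, 8, 1, 6, 3, 6, 8, 8] 4 distinct, len 12
[6, 1, 3, 3, 1, 8, 1, 6, 3, 6, 8, 8, 1] 4 distinct, len 13
Longest length with ≤4 distinct: 13.

13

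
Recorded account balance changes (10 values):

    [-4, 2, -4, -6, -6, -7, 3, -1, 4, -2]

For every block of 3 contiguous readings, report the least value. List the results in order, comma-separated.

-4, -6, -6, -7, -7, -7, -1, -2

(-4, 2, -4) → min -4
(2, -4, -6) → min -6
(-4, -6, -6) → min -6
(-6, -6, -7) → min -7
(-6, -7, 3) → min -7
(-7, 3, -1) → min -7
(3, -1, 4) → min -1
(-1, 4, -2) → min -2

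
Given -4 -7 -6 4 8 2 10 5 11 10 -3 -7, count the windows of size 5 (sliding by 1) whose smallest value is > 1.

3

[-4, -7, -6, 4, 8] → min -7
[-7, -6, 4, 8, 2] → min -7
[-6, 4, 8, 2, 10] → min -6
[4, 8, 2, 10, 5] → min 2  > 1 ✓
[8, 2, 10, 5, 11] → min 2  > 1 ✓
[2, 10, 5, 11, 10] → min 2  > 1 ✓
[10, 5, 11, 10, -3] → min -3
[5, 11, 10, -3, -7] → min -7
3 windows satisfy the condition.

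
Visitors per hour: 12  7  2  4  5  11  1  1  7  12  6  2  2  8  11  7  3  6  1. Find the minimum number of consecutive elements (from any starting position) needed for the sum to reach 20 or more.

Extend right; whenever the sum reaches 20, record the length and shrink from the left:
add 12: running sum 12 < 20
add 7: running sum 19 < 20
end 2: [12, 7, 2] sum 21, len 3
end 3: [12, 7, 2, 4] sum 25, len 4
end 4: [12, 7, 2, 4, 5] sum 30, len 5
end 5: [4, 5, 11] sum 20, len 3
end 6: [4, 5, 11, 1] sum 21, len 4
end 7: [4, 5, 11, 1, 1] sum 22, len 5
end 8: [11, 1, 1, 7] sum 20, len 4
end 9: [1, 7, 12] sum 20, len 3
end 10: [7, 12, 6] sum 25, len 3
end 11: [12, 6, 2] sum 20, len 3
end 12: [12, 6, 2, 2] sum 22, len 4
end 13: [12, 6, 2, 2, 8] sum 30, len 5
end 14: [2, 8, 11] sum 21, len 3
end 15: [8, 11, 7] sum 26, len 3
end 16: [11, 7, 3] sum 21, len 3
end 17: [11, 7, 3, 6] sum 27, len 4
end 18: [11, 7, 3, 6, 1] sum 28, len 5
Shortest qualifying length: 3.

3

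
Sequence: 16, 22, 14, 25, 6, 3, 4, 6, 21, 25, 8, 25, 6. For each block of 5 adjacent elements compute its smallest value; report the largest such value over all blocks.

6

16 22 14 25 6 → min 6
22 14 25 6 3 → min 3
14 25 6 3 4 → min 3
25 6 3 4 6 → min 3
6 3 4 6 21 → min 3
3 4 6 21 25 → min 3
4 6 21 25 8 → min 4
6 21 25 8 25 → min 6
21 25 8 25 6 → min 6
Largest of these is 6.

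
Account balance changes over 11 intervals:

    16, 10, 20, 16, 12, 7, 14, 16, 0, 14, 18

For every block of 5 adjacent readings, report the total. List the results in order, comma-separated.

16 10 20 16 12 → sum 74
10 20 16 12 7 → sum 65
20 16 12 7 14 → sum 69
16 12 7 14 16 → sum 65
12 7 14 16 0 → sum 49
7 14 16 0 14 → sum 51
14 16 0 14 18 → sum 62

74, 65, 69, 65, 49, 51, 62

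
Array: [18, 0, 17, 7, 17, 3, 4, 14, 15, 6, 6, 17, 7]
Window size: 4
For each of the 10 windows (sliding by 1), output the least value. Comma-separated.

0, 0, 3, 3, 3, 3, 4, 6, 6, 6

(18, 0, 17, 7) → min 0
(0, 17, 7, 17) → min 0
(17, 7, 17, 3) → min 3
(7, 17, 3, 4) → min 3
(17, 3, 4, 14) → min 3
(3, 4, 14, 15) → min 3
(4, 14, 15, 6) → min 4
(14, 15, 6, 6) → min 6
(15, 6, 6, 17) → min 6
(6, 6, 17, 7) → min 6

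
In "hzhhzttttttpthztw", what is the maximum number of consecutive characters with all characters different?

4

add h: [h] len 1
add z: [h, z] len 2
add h (repeat h, move left end past it): [z, h] len 2
add h (repeat h, move left end past it): [h] len 1
add z: [h, z] len 2
add t: [h, z, t] len 3
add t (repeat t, move left end past it): [t] len 1
add t (repeat t, move left end past it): [t] len 1
add t (repeat t, move left end past it): [t] len 1
add t (repeat t, move left end past it): [t] len 1
add t (repeat t, move left end past it): [t] len 1
add p: [t, p] len 2
add t (repeat t, move left end past it): [p, t] len 2
add h: [p, t, h] len 3
add z: [p, t, h, z] len 4
add t (repeat t, move left end past it): [h, z, t] len 3
add w: [h, z, t, w] len 4
Longest all-distinct length: 4.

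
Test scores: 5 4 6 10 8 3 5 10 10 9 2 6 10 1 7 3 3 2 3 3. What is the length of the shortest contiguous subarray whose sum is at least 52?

add 5: running sum 5 < 52
add 4: running sum 9 < 52
add 6: running sum 15 < 52
add 10: running sum 25 < 52
add 8: running sum 33 < 52
add 3: running sum 36 < 52
add 5: running sum 41 < 52
add 10: running sum 51 < 52
end 8: [6, 10, 8, 3, 5, 10, 10] sum 52, len 7
end 9: [10, 8, 3, 5, 10, 10, 9] sum 55, len 7
end 10: [10, 8, 3, 5, 10, 10, 9, 2] sum 57, len 8
end 11: [8, 3, 5, 10, 10, 9, 2, 6] sum 53, len 8
end 12: [5, 10, 10, 9, 2, 6, 10] sum 52, len 7
end 13: [5, 10, 10, 9, 2, 6, 10, 1] sum 53, len 8
end 14: [10, 10, 9, 2, 6, 10, 1, 7] sum 55, len 8
end 15: [10, 10, 9, 2, 6, 10, 1, 7, 3] sum 58, len 9
end 16: [10, 10, 9, 2, 6, 10, 1, 7, 3, 3] sum 61, len 10
end 17: [10, 9, 2, 6, 10, 1, 7, 3, 3, 2] sum 53, len 10
end 18: [10, 9, 2, 6, 10, 1, 7, 3, 3, 2, 3] sum 56, len 11
end 19: [10, 9, 2, 6, 10, 1, 7, 3, 3, 2, 3, 3] sum 59, len 12
Shortest qualifying length: 7.

7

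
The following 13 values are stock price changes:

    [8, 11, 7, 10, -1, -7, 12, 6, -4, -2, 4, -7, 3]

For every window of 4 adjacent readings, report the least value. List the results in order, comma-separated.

7, -1, -7, -7, -7, -7, -4, -4, -7, -7

8 11 7 10 → min 7
11 7 10 -1 → min -1
7 10 -1 -7 → min -7
10 -1 -7 12 → min -7
-1 -7 12 6 → min -7
-7 12 6 -4 → min -7
12 6 -4 -2 → min -4
6 -4 -2 4 → min -4
-4 -2 4 -7 → min -7
-2 4 -7 3 → min -7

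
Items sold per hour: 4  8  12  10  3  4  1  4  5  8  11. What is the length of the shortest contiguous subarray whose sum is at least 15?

2

add 4: running sum 4 < 15
add 8: running sum 12 < 15
add 12: shortest ending here [8, 12] sum 20, len 2
add 10: shortest ending here [12, 10] sum 22, len 2
add 3: shortest ending here [12, 10, 3] sum 25, len 3
add 4: shortest ending here [10, 3, 4] sum 17, len 3
add 1: shortest ending here [10, 3, 4, 1] sum 18, len 4
add 4: shortest ending here [10, 3, 4, 1, 4] sum 22, len 5
add 5: shortest ending here [3, 4, 1, 4, 5] sum 17, len 5
add 8: shortest ending here [4, 5, 8] sum 17, len 3
add 11: shortest ending here [8, 11] sum 19, len 2
Shortest qualifying length: 2.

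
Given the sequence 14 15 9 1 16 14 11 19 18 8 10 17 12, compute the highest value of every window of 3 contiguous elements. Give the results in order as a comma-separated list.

15, 15, 16, 16, 16, 19, 19, 19, 18, 17, 17

(14, 15, 9) → max 15
(15, 9, 1) → max 15
(9, 1, 16) → max 16
(1, 16, 14) → max 16
(16, 14, 11) → max 16
(14, 11, 19) → max 19
(11, 19, 18) → max 19
(19, 18, 8) → max 19
(18, 8, 10) → max 18
(8, 10, 17) → max 17
(10, 17, 12) → max 17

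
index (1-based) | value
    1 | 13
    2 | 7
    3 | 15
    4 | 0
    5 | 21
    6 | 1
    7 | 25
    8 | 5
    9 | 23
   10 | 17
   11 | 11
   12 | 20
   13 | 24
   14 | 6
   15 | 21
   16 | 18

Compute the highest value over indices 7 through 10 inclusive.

Elements at indices 7..10: 25, 5, 23, 17
max(25, 5, 23, 17) = 25

25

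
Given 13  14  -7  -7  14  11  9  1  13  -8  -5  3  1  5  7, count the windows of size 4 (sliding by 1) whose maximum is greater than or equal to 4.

13 14 -7 -7 → max 14  ≥ 4 ✓
14 -7 -7 14 → max 14  ≥ 4 ✓
-7 -7 14 11 → max 14  ≥ 4 ✓
-7 14 11 9 → max 14  ≥ 4 ✓
14 11 9 1 → max 14  ≥ 4 ✓
11 9 1 13 → max 13  ≥ 4 ✓
9 1 13 -8 → max 13  ≥ 4 ✓
1 13 -8 -5 → max 13  ≥ 4 ✓
13 -8 -5 3 → max 13  ≥ 4 ✓
-8 -5 3 1 → max 3
-5 3 1 5 → max 5  ≥ 4 ✓
3 1 5 7 → max 7  ≥ 4 ✓
11 windows satisfy the condition.

11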